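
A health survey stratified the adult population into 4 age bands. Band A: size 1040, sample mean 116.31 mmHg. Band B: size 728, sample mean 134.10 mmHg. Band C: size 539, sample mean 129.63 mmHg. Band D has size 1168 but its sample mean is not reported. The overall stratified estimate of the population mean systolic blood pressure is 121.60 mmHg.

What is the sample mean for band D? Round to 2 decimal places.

Σ Nₕx̄ₕ = N·μ, so 1168·x̄_D = 3475·121.60 − (1040·116.31 + 728·134.10 + 539·129.63).
= 422560 − 288457.77 = 134102.23.
x̄_D = 134102.23 / 1168 = 114.8136... → 114.81.

114.81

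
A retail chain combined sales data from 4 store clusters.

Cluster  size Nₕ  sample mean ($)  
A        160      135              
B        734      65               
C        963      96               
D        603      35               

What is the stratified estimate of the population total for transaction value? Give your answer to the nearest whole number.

182863

Estimate total by summing Nₕ·x̄ₕ over strata.
160·135 + 734·65 + 963·96 + 603·35 = 21600 + 47710 + 92448 + 21105 = 182863.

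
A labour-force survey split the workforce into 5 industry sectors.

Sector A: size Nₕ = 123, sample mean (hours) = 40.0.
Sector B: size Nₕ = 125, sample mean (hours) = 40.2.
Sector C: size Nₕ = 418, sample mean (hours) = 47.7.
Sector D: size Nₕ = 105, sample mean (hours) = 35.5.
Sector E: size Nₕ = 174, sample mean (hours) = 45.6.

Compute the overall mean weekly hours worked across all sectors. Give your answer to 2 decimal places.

43.96

N = 945; weights Wₕ = Nₕ/N = (0.1302, 0.1323, 0.4423, 0.1111, 0.1841).
x̄_st = Σ Wₕ·x̄ₕ = 0.1302·40.0 + 0.1323·40.2 + 0.4423·47.7 + 0.1111·35.5 + 0.1841·45.6 ≈ 43.9635...
→ 43.96.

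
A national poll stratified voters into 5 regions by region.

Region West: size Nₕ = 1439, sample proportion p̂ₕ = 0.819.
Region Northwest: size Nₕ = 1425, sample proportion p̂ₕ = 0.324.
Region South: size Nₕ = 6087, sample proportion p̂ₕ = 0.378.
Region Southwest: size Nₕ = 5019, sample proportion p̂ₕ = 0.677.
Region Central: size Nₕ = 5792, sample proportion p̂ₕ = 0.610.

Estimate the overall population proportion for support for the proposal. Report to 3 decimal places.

Wₕ = Nₕ/N with N = 19762: 0.0728, 0.0721, 0.3080, 0.2540, 0.2931.
p̂_st = 0.0728·0.819 + 0.0721·0.324 + 0.3080·0.378 + 0.2540·0.677 + 0.2931·0.610 ≈ 0.55015... → 0.550.

0.550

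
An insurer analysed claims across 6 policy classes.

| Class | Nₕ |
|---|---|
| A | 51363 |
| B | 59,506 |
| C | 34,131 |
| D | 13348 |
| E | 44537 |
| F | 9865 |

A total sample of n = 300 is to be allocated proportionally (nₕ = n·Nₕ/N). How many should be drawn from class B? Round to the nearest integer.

Share of class B = 59506/212750 = 0.27970.
Allocate 300 × 0.27970 = 83.910... → 84.

84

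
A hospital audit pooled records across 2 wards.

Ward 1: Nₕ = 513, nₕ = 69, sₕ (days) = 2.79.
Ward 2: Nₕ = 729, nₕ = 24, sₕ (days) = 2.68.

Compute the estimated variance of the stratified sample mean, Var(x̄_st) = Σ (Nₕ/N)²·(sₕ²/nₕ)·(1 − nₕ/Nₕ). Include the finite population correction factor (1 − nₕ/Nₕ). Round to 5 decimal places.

N = 1242. Term for each stratum: Wₕ²sₕ²/nₕ·(1−nₕ/Nₕ).
Var(x̄_st) = 0.01665775 + 0.09970841 = 0.11636617 → 0.11637.

0.11637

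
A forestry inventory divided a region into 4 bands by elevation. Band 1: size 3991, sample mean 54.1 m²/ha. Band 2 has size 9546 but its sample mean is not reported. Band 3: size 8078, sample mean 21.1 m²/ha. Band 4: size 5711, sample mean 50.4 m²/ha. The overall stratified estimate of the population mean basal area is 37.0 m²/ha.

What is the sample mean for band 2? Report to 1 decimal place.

Σ Nₕx̄ₕ = N·μ, so 9546·x̄_2 = 27326·37.0 − (3991·54.1 + 8078·21.1 + 5711·50.4).
= 1011062 − 674193.3 = 336868.7.
x̄_2 = 336868.7 / 9546 = 35.289... → 35.3.

35.3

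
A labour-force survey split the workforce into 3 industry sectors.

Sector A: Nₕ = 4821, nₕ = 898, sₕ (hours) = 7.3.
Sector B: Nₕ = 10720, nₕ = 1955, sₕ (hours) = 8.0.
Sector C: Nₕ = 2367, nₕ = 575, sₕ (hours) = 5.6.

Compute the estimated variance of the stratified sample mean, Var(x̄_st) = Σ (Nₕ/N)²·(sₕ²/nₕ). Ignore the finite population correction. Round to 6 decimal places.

N = 17908. Term for each stratum: Wₕ²sₕ²/nₕ.
Var(x̄_st) = 0.004300802 + 0.011730826 + 0.000952819 = 0.016984448 → 0.016984.

0.016984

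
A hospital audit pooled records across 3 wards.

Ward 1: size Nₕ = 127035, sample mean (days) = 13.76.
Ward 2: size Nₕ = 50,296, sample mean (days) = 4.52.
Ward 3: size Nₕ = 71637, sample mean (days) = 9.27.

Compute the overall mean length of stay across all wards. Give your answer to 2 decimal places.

x̄_st = (Σ Nₕx̄ₕ) / (Σ Nₕ) = (127035·13.76 + 50296·4.52 + 71637·9.27) / 248968
= 2639414.51 / 248968 = 10.6014... → 10.60.

10.60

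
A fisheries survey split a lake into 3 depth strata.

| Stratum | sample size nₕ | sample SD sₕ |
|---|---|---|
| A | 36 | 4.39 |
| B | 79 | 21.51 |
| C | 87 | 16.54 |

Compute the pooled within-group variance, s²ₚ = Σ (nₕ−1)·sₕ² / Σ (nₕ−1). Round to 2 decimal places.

302.97

Degrees of freedom: 35 + 78 + 86 = 199.
Σ(nₕ−1)sₕ² = 35·19.2721 + 78·462.6801 + 86·273.5716 = 60290.7289.
s²ₚ = 60290.7289 / 199 = 302.9685... → 302.97.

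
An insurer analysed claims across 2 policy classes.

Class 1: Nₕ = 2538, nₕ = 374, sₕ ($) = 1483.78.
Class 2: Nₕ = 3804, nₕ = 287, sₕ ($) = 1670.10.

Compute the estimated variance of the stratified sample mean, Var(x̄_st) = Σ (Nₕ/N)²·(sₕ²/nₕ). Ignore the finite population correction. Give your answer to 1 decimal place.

4439.2

N = 6342; Wₕ = Nₕ/N.
class 1: (2538/6342)²·1483.78²/374 = 942.7536
class 2: (3804/6342)²·1670.10²/287 = 3496.4844
Sum = 4439.2380 → 4439.2.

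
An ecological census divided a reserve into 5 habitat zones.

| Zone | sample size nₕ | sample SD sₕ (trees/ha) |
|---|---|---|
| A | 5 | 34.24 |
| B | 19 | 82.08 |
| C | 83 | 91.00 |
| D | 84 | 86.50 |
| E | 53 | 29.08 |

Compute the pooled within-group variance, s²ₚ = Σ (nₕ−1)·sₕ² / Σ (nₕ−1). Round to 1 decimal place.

A: (5−1)·34.24² = 4·1172.3776 = 4689.5104
B: (19−1)·82.08² = 18·6737.1264 = 121268.2752
C: (83−1)·91.00² = 82·8281 = 679042
D: (84−1)·86.50² = 83·7482.25 = 621026.75
E: (53−1)·29.08² = 52·845.6464 = 43973.6128
Numerator = 1470000.1484; denominator = Σ(nₕ−1) = 239.
s²ₚ = 1470000.1484/239 = 6150.628... → 6150.6.

6150.6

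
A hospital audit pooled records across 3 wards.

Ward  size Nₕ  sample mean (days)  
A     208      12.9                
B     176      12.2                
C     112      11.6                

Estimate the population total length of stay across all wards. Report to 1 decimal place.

6129.6

A: 208·12.9 = 2683.2
B: 176·12.2 = 2147.2
C: 112·11.6 = 1299.2
τ̂ = Σ Nₕx̄ₕ = 6129.6.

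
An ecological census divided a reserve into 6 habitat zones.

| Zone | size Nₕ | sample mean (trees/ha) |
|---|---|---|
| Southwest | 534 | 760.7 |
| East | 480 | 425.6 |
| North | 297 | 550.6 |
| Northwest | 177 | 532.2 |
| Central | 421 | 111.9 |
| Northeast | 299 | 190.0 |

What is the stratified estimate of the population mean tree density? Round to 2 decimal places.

440.29

N = 534 + 480 + 297 + 177 + 421 + 299 = 2208.
Weight each subgroup mean by Nₕ/N and sum.
Σ Nₕx̄ₕ = 534·760.7 + 480·425.6 + 297·550.6 + 177·532.2 + 421·111.9 + 299·190.0 = 406213.8 + 204288 + 163528.2 + 94199.4 + 47109.9 + 56810 = 972149.3.
Divide by N: 972149.3 / 2208 = 440.2850... → 440.29.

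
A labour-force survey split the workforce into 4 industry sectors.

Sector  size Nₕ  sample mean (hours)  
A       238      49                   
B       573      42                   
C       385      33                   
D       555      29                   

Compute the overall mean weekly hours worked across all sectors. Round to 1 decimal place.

x̄_st = (Σ Nₕx̄ₕ) / (Σ Nₕ) = (238·49 + 573·42 + 385·33 + 555·29) / 1751
= 64528 / 1751 = 36.852... → 36.9.

36.9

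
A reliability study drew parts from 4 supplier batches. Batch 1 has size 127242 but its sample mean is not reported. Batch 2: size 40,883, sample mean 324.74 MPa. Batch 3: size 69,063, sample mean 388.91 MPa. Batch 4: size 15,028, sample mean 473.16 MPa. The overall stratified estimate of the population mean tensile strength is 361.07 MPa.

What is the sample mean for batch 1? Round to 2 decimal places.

Σ Nₕx̄ₕ = N·μ, so 127242·x̄_1 = 252216·361.07 − (40883·324.74 + 69063·388.91 + 15028·473.16).
= 91067631.12 − 47246285.23 = 43821345.89.
x̄_1 = 43821345.89 / 127242 = 344.3937... → 344.39.

344.39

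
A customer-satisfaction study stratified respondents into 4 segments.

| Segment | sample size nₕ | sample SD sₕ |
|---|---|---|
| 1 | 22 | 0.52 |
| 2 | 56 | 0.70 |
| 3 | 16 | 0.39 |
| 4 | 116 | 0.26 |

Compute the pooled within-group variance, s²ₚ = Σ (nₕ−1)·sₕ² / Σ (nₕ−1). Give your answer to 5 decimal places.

1: (22−1)·0.52² = 21·0.2704 = 5.6784
2: (56−1)·0.70² = 55·0.49 = 26.95
3: (16−1)·0.39² = 15·0.1521 = 2.2815
4: (116−1)·0.26² = 115·0.0676 = 7.774
Numerator = 42.6839; denominator = Σ(nₕ−1) = 206.
s²ₚ = 42.6839/206 = 0.2072034... → 0.20720.

0.20720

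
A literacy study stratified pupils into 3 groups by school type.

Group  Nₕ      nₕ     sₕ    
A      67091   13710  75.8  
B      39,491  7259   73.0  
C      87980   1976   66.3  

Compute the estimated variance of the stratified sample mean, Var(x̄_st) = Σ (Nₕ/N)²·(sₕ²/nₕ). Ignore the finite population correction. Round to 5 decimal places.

0.53495

N = 194562. Term for each stratum: Wₕ²sₕ²/nₕ.
Var(x̄_st) = 0.04983259 + 0.03024469 + 0.45487492 = 0.53495219 → 0.53495.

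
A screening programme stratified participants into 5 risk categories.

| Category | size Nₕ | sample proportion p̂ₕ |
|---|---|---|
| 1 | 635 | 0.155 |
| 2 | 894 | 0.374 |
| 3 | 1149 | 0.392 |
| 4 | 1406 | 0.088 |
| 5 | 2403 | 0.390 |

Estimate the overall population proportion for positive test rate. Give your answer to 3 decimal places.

0.300

N = 635 + 894 + 1149 + 1406 + 2403 = 6487.
Overall proportion = Σ (Nₕ/N)·p̂ₕ.
Σ Nₕp̂ₕ = 98.425 + 334.356 + 450.408 + 123.728 + 937.17 = 1944.087.
1944.087 / 6487 = 0.29969... → 0.300.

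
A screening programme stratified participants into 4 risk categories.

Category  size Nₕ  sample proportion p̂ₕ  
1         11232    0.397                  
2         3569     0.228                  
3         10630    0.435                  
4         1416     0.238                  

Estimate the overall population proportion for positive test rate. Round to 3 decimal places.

Wₕ = Nₕ/N with N = 26847: 0.4184, 0.1329, 0.3959, 0.0527.
p̂_st = 0.4184·0.397 + 0.1329·0.228 + 0.3959·0.435 + 0.0527·0.238 ≈ 0.38119... → 0.381.

0.381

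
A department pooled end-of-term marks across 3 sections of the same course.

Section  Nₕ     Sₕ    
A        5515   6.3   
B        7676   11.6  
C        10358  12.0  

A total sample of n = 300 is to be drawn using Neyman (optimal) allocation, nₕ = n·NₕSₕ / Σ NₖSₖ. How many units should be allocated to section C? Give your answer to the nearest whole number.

Σ NₕSₕ = 5515·6.3 + 7676·11.6 + 10358·12.0 = 248082.1.
Share for C: 124296/248082.1 = 0.50103.
n_C = 300 × 0.50103 = 150.308... → 150.

150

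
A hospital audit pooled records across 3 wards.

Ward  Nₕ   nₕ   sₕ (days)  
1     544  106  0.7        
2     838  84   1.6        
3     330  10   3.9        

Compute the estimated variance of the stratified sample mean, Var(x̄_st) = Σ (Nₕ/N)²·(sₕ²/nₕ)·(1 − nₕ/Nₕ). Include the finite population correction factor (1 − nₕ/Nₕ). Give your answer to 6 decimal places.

N = 1712. Term for each stratum: Wₕ²sₕ²/nₕ·(1−nₕ/Nₕ).
Var(x̄_st) = 0.000375799 + 0.006570048 + 0.054800638 = 0.061746484 → 0.061746.

0.061746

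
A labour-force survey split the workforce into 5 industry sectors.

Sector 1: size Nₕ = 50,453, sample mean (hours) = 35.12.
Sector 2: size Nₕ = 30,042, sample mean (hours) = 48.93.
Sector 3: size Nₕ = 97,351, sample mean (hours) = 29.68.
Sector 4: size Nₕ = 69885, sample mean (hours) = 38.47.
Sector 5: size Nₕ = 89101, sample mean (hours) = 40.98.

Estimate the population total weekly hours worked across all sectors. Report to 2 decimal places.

12471077.03

Estimate total by summing Nₕ·x̄ₕ over strata.
50453·35.12 + 30042·48.93 + 97351·29.68 + 69885·38.47 + 89101·40.98 = 1771909.36 + 1469955.06 + 2889377.68 + 2688475.95 + 3651358.98 = 12471077.03.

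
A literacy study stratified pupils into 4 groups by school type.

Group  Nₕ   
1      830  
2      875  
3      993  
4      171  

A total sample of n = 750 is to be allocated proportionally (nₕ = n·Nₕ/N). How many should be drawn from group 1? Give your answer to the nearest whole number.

217

N = 830 + 875 + 993 + 171 = 2869.
n_1 = 750·830/2869 = 216.975... → 217.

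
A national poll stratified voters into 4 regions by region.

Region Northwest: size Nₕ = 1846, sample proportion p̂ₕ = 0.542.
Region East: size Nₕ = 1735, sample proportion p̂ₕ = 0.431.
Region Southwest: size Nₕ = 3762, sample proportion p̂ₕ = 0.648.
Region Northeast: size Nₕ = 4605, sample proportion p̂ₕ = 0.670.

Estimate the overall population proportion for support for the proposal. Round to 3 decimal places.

0.609

Wₕ = Nₕ/N with N = 11948: 0.1545, 0.1452, 0.3149, 0.3854.
p̂_st = 0.1545·0.542 + 0.1452·0.431 + 0.3149·0.648 + 0.3854·0.670 ≈ 0.60859... → 0.609.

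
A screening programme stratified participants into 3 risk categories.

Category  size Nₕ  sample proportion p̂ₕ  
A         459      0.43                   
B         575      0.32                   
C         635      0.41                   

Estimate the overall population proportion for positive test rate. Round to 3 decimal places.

0.384

Wₕ = Nₕ/N with N = 1669: 0.2750, 0.3445, 0.3805.
p̂_st = 0.2750·0.43 + 0.3445·0.32 + 0.3805·0.41 ≈ 0.38449... → 0.384.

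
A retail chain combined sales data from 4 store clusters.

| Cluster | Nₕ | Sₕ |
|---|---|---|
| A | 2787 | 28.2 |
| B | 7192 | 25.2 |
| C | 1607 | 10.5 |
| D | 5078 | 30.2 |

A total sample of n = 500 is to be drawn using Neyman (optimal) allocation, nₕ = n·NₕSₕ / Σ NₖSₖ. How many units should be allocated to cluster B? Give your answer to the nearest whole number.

211

Σ NₕSₕ = 2787·28.2 + 7192·25.2 + 1607·10.5 + 5078·30.2 = 430060.9.
Share for B: 181238.4/430060.9 = 0.42142.
n_B = 500 × 0.42142 = 210.712... → 211.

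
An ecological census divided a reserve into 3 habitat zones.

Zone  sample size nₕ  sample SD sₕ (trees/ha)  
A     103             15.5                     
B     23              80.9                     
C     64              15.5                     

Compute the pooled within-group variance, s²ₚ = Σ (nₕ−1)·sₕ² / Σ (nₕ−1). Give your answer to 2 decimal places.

Degrees of freedom: 102 + 22 + 63 = 187.
Σ(nₕ−1)sₕ² = 102·240.25 + 22·6544.81 + 63·240.25 = 183627.07.
s²ₚ = 183627.07 / 187 = 981.9629... → 981.96.

981.96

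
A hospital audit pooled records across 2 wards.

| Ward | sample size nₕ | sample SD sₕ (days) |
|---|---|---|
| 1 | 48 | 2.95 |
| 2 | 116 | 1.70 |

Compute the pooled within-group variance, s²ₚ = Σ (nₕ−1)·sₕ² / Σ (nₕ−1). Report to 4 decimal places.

4.5763

Degrees of freedom: 47 + 115 = 162.
Σ(nₕ−1)sₕ² = 47·8.7025 + 115·2.89 = 741.3675.
s²ₚ = 741.3675 / 162 = 4.576343... → 4.5763.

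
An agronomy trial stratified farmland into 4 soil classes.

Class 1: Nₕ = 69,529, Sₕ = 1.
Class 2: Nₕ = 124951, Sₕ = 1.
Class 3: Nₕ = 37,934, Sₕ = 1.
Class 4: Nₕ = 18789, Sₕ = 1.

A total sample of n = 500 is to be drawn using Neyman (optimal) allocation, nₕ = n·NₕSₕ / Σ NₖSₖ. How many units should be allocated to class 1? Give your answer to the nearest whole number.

Σ NₕSₕ = 69529·1 + 124951·1 + 37934·1 + 18789·1 = 251203.
Share for 1: 69529/251203 = 0.27678.
n_1 = 500 × 0.27678 = 138.392... → 138.

138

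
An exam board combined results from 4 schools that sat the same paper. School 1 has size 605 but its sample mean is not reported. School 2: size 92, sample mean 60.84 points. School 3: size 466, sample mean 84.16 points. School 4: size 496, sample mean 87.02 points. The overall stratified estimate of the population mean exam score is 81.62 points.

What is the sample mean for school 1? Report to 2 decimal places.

N = 605 + 92 + 466 + 496 = 1659.
Overall total = μ·N = 81.62·1659 = 135407.58.
Subtract the known strata: 92·60.84 + 466·84.16 + 496·87.02 = 87977.76.
Remaining total for school 1: 135407.58 − 87977.76 = 47429.82.
Divide by its size: 47429.82 / 605 = 78.3964... → 78.40.

78.40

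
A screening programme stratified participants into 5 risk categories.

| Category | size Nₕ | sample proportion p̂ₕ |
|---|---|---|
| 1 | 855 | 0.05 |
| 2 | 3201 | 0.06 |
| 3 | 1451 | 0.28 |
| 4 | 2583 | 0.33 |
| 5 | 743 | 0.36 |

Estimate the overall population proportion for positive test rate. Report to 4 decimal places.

0.1994

Wₕ = Nₕ/N with N = 8833: 0.0968, 0.3624, 0.1643, 0.2924, 0.0841.
p̂_st = 0.0968·0.05 + 0.3624·0.06 + 0.1643·0.28 + 0.2924·0.33 + 0.0841·0.36 ≈ 0.199361... → 0.1994.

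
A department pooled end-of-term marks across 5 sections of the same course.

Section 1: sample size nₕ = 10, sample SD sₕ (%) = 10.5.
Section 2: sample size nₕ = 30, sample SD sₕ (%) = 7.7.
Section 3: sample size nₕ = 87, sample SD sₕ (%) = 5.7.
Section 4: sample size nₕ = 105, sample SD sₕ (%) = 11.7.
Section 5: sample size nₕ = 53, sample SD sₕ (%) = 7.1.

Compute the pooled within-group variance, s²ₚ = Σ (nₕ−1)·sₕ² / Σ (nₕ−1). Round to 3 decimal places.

79.870

Degrees of freedom: 9 + 29 + 86 + 104 + 52 = 280.
Σ(nₕ−1)sₕ² = 9·110.25 + 29·59.29 + 86·32.49 + 104·136.89 + 52·50.41 = 22363.68.
s²ₚ = 22363.68 / 280 = 79.87029... → 79.870.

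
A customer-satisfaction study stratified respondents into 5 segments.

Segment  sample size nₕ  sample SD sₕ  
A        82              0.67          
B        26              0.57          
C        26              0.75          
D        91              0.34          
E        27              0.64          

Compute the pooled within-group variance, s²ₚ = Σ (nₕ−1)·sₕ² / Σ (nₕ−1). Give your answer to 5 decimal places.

A: (82−1)·0.67² = 81·0.4489 = 36.3609
B: (26−1)·0.57² = 25·0.3249 = 8.1225
C: (26−1)·0.75² = 25·0.5625 = 14.0625
D: (91−1)·0.34² = 90·0.1156 = 10.404
E: (27−1)·0.64² = 26·0.4096 = 10.6496
Numerator = 79.5995; denominator = Σ(nₕ−1) = 247.
s²ₚ = 79.5995/247 = 0.3222652... → 0.32227.

0.32227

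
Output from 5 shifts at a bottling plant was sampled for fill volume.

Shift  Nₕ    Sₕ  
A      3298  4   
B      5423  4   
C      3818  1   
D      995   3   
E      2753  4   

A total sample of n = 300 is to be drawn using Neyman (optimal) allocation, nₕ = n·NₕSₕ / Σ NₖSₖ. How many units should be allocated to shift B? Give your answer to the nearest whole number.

Σ NₕSₕ = 3298·4 + 5423·4 + 3818·1 + 995·3 + 2753·4 = 52699.
Share for B: 21692/52699 = 0.41162.
n_B = 300 × 0.41162 = 123.486... → 123.

123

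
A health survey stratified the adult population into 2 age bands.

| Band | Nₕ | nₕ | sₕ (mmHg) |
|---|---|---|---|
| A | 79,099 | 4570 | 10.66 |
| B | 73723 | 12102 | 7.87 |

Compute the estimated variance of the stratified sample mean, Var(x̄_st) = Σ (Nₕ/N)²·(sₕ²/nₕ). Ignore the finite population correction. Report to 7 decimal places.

0.0078525

N = 152822. Term for each stratum: Wₕ²sₕ²/nₕ.
Var(x̄_st) = 0.0066614449 + 0.0011910406 = 0.0078524854 → 0.0078525.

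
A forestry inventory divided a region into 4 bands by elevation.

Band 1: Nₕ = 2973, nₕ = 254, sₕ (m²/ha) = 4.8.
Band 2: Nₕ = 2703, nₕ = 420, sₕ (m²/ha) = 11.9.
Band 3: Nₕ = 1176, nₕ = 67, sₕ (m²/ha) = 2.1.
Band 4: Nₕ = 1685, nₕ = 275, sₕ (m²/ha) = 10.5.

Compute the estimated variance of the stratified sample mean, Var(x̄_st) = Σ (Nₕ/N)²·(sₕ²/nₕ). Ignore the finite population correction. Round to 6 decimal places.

0.061669

N = 8537; Wₕ = Nₕ/N.
band 1: (2973/8537)²·4.8²/254 = 0.011000895
band 2: (2703/8537)²·11.9²/420 = 0.033800736
band 3: (1176/8537)²·2.1²/67 = 0.001249016
band 4: (1685/8537)²·10.5²/275 = 0.015618350
Sum = 0.061668997 → 0.061669.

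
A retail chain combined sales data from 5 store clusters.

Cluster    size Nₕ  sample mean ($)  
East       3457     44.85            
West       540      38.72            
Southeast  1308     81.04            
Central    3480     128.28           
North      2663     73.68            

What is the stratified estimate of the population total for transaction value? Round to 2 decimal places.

Population total = Σ Nₕ·x̄ₕ (each stratum's size times its mean).
3457·44.85 + 540·38.72 + 1308·81.04 + 3480·128.28 + 2663·73.68 = 155046.45 + 20908.8 + 106000.32 + 446414.4 + 196209.84 = 924579.81.

924579.81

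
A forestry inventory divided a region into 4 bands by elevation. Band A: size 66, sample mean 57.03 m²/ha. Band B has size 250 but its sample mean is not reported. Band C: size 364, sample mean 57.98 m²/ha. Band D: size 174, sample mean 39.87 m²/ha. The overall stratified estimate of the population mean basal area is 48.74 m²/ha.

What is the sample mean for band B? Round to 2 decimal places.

Σ Nₕx̄ₕ = N·μ, so 250·x̄_B = 854·48.74 − (66·57.03 + 364·57.98 + 174·39.87).
= 41623.96 − 31806.08 = 9817.88.
x̄_B = 9817.88 / 250 = 39.2715... → 39.27.

39.27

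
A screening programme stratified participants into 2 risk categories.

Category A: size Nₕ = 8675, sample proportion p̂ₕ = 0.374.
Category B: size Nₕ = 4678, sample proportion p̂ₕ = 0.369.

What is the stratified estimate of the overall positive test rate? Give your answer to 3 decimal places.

N = 8675 + 4678 = 13353.
Overall proportion = Σ (Nₕ/N)·p̂ₕ.
Σ Nₕp̂ₕ = 3244.45 + 1726.182 = 4970.632.
4970.632 / 13353 = 0.37225... → 0.372.

0.372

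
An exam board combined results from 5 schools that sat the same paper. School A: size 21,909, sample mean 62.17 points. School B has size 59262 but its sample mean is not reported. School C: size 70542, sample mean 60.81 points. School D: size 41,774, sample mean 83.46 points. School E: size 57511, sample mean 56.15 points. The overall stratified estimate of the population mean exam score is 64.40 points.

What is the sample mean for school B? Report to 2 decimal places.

64.07

Σ Nₕx̄ₕ = N·μ, so 59262·x̄_B = 250998·64.40 − (21909·62.17 + 70542·60.81 + 41774·83.46 + 57511·56.15).
= 16164271.2 − 12367442.24 = 3796828.96.
x̄_B = 3796828.96 / 59262 = 64.0685... → 64.07.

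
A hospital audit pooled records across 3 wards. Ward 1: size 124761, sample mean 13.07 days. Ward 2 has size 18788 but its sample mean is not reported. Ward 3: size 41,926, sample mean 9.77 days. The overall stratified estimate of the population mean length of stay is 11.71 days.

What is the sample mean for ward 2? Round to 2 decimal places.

7.01

Σ Nₕx̄ₕ = N·μ, so 18788·x̄_2 = 185475·11.71 − (124761·13.07 + 41926·9.77).
= 2171912.25 − 2040243.29 = 131668.96.
x̄_2 = 131668.96 / 18788 = 7.0081... → 7.01.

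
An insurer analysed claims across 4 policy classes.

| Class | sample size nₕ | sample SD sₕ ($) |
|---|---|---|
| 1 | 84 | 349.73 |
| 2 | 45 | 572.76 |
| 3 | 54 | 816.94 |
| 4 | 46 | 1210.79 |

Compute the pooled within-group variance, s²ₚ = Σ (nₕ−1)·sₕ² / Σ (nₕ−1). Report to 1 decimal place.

559682.1

Degrees of freedom: 83 + 44 + 53 + 45 = 225.
Σ(nₕ−1)sₕ² = 83·122311.0729 + 44·328054.0176 + 53·667390.9636 + 45·1466012.4241 = 125928475.9804.
s²ₚ = 125928475.9804 / 225 = 559682.115... → 559682.1.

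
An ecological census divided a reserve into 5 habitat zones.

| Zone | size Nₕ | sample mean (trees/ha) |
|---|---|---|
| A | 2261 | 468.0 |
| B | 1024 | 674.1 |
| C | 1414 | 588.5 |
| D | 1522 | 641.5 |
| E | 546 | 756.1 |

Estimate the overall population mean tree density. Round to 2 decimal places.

586.63

x̄_st = (Σ Nₕx̄ₕ) / (Σ Nₕ) = (2261·468.0 + 1024·674.1 + 1414·588.5 + 1522·641.5 + 546·756.1) / 6767
= 3969759 / 6767 = 586.6350... → 586.63.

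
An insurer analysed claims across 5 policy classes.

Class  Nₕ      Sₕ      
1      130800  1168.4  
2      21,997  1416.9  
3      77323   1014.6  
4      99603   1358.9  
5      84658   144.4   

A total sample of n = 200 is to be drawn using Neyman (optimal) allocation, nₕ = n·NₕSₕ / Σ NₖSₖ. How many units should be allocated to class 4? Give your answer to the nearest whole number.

1: NₕSₕ = 130800·1168.4 = 152826720
2: NₕSₕ = 21997·1416.9 = 31167549.3
3: NₕSₕ = 77323·1014.6 = 78451915.8
4: NₕSₕ = 99603·1358.9 = 135350516.7
5: NₕSₕ = 84658·144.4 = 12224615.2
Σ NₕSₕ = 410021317.
n_4 = 200·135350516.7/410021317 = 66.021... → 66.

66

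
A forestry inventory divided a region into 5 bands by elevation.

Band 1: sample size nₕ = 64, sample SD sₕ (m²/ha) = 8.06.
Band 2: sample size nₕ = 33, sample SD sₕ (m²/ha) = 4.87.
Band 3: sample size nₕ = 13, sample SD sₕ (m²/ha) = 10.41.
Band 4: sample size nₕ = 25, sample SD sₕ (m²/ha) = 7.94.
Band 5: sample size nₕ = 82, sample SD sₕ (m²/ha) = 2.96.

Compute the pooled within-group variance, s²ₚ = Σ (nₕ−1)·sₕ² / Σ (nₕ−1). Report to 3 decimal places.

1: (64−1)·8.06² = 63·64.9636 = 4092.7068
2: (33−1)·4.87² = 32·23.7169 = 758.9408
3: (13−1)·10.41² = 12·108.3681 = 1300.4172
4: (25−1)·7.94² = 24·63.0436 = 1513.0464
5: (82−1)·2.96² = 81·8.7616 = 709.6896
Numerator = 8374.8008; denominator = Σ(nₕ−1) = 212.
s²ₚ = 8374.8008/212 = 39.50378... → 39.504.

39.504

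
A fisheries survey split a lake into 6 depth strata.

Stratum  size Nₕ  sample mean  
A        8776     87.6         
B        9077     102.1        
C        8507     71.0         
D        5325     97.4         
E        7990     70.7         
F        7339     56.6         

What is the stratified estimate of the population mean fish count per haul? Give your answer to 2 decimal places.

80.79

x̄_st = (Σ Nₕx̄ₕ) / (Σ Nₕ) = (8776·87.6 + 9077·102.1 + 8507·71.0 + 5325·97.4 + 7990·70.7 + 7339·56.6) / 47014
= 3798471.7 / 47014 = 80.7945... → 80.79.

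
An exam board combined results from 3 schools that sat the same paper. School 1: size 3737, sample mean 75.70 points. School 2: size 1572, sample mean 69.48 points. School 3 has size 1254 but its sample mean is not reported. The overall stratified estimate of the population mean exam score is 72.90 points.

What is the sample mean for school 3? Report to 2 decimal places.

68.84

Σ Nₕx̄ₕ = N·μ, so 1254·x̄_3 = 6563·72.90 − (3737·75.70 + 1572·69.48).
= 478442.7 − 392113.46 = 86329.24.
x̄_3 = 86329.24 / 1254 = 68.8431... → 68.84.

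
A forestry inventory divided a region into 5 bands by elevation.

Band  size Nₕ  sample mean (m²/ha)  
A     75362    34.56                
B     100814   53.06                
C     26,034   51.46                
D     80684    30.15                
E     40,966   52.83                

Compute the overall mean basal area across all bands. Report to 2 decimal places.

x̄_st = (Σ Nₕx̄ₕ) / (Σ Nₕ) = (75362·34.56 + 100814·53.06 + 26034·51.46 + 80684·30.15 + 40966·52.83) / 323860
= 13890267.58 / 323860 = 42.8897... → 42.89.

42.89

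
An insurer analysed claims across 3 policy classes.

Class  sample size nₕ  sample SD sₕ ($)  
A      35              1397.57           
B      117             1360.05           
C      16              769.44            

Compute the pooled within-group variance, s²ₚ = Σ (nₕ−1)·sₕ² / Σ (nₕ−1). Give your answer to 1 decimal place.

1756720.1

A: (35−1)·1397.57² = 34·1953201.9049 = 66408864.7666
B: (117−1)·1360.05² = 116·1849736.0025 = 214569376.29
C: (16−1)·769.44² = 15·592037.9136 = 8880568.704
Numerator = 289858809.7606; denominator = Σ(nₕ−1) = 165.
s²ₚ = 289858809.7606/165 = 1756720.059... → 1756720.1.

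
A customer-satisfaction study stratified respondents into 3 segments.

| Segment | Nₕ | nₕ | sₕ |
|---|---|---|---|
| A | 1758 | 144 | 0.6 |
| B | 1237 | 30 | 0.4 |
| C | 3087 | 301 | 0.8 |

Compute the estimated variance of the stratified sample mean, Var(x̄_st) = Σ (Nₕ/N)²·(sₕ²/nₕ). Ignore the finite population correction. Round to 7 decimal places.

0.0009773

N = 6082; Wₕ = Nₕ/N.
segment A: (1758/6082)²·0.6²/144 = 0.0002088743
segment B: (1237/6082)²·0.4²/30 = 0.0002206202
segment C: (3087/6082)²·0.8²/301 = 0.0005477645
Sum = 0.0009772590 → 0.0009773.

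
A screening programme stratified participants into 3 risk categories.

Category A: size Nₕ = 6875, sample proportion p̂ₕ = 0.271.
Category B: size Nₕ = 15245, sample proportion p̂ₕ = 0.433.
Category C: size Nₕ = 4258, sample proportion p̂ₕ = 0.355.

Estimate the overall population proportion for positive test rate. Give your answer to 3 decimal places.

Wₕ = Nₕ/N with N = 26378: 0.2606, 0.5779, 0.1614.
p̂_st = 0.2606·0.271 + 0.5779·0.433 + 0.1614·0.355 ≈ 0.37819... → 0.378.

0.378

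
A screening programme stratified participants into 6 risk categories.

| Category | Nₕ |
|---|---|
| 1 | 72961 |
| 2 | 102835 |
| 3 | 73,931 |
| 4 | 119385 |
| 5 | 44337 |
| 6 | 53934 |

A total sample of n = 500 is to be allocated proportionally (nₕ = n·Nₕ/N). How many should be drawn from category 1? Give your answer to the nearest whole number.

Share of category 1 = 72961/467383 = 0.15611.
Allocate 500 × 0.15611 = 78.053... → 78.

78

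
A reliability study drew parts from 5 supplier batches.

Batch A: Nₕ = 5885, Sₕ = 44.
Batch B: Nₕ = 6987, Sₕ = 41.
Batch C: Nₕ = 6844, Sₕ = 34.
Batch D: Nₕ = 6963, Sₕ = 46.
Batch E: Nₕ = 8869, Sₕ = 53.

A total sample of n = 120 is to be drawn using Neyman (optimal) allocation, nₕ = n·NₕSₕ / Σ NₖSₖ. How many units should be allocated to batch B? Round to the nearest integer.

22

Σ NₕSₕ = 5885·44 + 6987·41 + 6844·34 + 6963·46 + 8869·53 = 1568458.
Share for B: 286467/1568458 = 0.18264.
n_B = 120 × 0.18264 = 21.917... → 22.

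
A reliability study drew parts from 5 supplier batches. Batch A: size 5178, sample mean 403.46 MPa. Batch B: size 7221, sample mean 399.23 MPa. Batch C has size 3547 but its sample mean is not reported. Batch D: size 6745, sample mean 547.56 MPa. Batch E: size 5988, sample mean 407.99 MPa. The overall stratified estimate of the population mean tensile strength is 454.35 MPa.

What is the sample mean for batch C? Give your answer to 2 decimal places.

Σ Nₕx̄ₕ = N·μ, so 3547·x̄_C = 28679·454.35 − (5178·403.46 + 7221·399.23 + 6745·547.56 + 5988·407.99).
= 13030303.65 − 11108292.03 = 1922011.62.
x̄_C = 1922011.62 / 3547 = 541.8696... → 541.87.

541.87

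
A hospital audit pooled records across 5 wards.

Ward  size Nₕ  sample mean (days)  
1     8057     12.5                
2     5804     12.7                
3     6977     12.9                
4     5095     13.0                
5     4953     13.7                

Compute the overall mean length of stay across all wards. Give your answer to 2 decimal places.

x̄_st = (Σ Nₕx̄ₕ) / (Σ Nₕ) = (8057·12.5 + 5804·12.7 + 6977·12.9 + 5095·13.0 + 4953·13.7) / 30886
= 398517.7 / 30886 = 12.9029... → 12.90.

12.90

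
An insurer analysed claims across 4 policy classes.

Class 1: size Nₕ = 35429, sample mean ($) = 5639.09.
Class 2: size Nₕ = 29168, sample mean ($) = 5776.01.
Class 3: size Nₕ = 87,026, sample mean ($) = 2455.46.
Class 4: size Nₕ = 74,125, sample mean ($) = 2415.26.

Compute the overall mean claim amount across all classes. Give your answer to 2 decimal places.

3370.94

x̄_st = (Σ Nₕx̄ₕ) / (Σ Nₕ) = (35429·5639.09 + 29168·5776.01 + 87026·2455.46 + 74125·2415.26) / 225748
= 760981988.75 / 225748 = 3370.9357... → 3370.94.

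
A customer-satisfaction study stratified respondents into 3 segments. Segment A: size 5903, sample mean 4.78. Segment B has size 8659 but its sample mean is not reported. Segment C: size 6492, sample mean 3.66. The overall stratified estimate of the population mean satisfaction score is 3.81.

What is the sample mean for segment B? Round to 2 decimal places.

Σ Nₕx̄ₕ = N·μ, so 8659·x̄_B = 21054·3.81 − (5903·4.78 + 6492·3.66).
= 80215.74 − 51977.06 = 28238.68.
x̄_B = 28238.68 / 8659 = 3.2612... → 3.26.

3.26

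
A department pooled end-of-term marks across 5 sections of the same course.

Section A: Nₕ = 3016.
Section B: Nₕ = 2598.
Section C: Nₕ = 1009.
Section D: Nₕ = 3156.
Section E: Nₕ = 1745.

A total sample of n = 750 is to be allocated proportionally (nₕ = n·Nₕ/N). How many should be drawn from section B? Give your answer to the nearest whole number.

169

Share of section B = 2598/11524 = 0.22544.
Allocate 750 × 0.22544 = 169.082... → 169.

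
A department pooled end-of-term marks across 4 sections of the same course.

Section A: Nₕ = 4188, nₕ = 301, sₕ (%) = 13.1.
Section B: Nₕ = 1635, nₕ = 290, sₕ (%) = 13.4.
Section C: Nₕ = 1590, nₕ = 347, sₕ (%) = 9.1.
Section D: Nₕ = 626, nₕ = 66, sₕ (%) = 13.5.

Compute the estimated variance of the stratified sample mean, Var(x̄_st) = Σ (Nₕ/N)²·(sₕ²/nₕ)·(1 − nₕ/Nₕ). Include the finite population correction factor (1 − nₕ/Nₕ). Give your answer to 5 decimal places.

0.18696

N = 8039. Term for each stratum: Wₕ²sₕ²/nₕ·(1−nₕ/Nₕ).
Var(x̄_st) = 0.14361283 + 0.02106918 + 0.00729823 + 0.01497897 = 0.18695921 → 0.18696.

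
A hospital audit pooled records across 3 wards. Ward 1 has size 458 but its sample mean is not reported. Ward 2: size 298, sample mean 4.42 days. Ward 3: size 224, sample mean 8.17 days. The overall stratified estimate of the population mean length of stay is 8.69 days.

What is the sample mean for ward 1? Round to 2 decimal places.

11.72

Σ Nₕx̄ₕ = N·μ, so 458·x̄_1 = 980·8.69 − (298·4.42 + 224·8.17).
= 8516.2 − 3147.24 = 5368.96.
x̄_1 = 5368.96 / 458 = 11.7226... → 11.72.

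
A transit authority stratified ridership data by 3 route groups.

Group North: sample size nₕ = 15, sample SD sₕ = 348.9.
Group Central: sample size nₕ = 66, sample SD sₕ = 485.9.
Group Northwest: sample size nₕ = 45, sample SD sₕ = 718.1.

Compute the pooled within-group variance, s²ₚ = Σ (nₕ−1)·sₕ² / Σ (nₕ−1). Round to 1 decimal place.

323089.7

Degrees of freedom: 14 + 65 + 44 = 123.
Σ(nₕ−1)sₕ² = 14·121731.21 + 65·236098.81 + 44·515667.61 = 39740034.43.
s²ₚ = 39740034.43 / 123 = 323089.711... → 323089.7.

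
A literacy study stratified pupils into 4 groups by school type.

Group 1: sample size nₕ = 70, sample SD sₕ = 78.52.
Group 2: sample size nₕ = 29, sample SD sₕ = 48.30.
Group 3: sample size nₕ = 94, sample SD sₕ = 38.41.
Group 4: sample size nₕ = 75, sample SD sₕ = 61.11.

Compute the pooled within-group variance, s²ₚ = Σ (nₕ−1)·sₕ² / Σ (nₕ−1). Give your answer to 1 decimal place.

Degrees of freedom: 69 + 28 + 93 + 74 = 264.
Σ(nₕ−1)sₕ² = 69·6165.3904 + 28·2332.89 + 93·1475.3281 + 74·3734.4321 = 904286.3463.
s²ₚ = 904286.3463 / 264 = 3425.327... → 3425.3.

3425.3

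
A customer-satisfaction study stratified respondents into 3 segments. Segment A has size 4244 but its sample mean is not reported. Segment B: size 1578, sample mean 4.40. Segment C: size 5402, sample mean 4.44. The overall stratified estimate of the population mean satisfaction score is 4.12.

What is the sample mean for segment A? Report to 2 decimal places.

N = 4244 + 1578 + 5402 = 11224.
Overall total = μ·N = 4.12·11224 = 46242.88.
Subtract the known strata: 1578·4.40 + 5402·4.44 = 30928.08.
Remaining total for segment A: 46242.88 − 30928.08 = 15314.8.
Divide by its size: 15314.8 / 4244 = 3.6086... → 3.61.

3.61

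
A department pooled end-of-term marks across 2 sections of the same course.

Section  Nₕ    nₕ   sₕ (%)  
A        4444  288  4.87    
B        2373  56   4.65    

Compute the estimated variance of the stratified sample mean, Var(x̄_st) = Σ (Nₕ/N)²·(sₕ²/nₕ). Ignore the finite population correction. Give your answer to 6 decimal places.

0.081784

N = 6817. Term for each stratum: Wₕ²sₕ²/nₕ.
Var(x̄_st) = 0.034996688 + 0.046787169 = 0.081783857 → 0.081784.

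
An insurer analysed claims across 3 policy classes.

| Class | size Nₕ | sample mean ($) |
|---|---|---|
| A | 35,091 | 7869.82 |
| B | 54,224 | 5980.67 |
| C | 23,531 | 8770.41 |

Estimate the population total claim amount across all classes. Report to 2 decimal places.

806832221.41

Population total = Σ Nₕ·x̄ₕ (each stratum's size times its mean).
35091·7869.82 + 54224·5980.67 + 23531·8770.41 = 276159853.62 + 324295850.08 + 206376517.71 = 806832221.41.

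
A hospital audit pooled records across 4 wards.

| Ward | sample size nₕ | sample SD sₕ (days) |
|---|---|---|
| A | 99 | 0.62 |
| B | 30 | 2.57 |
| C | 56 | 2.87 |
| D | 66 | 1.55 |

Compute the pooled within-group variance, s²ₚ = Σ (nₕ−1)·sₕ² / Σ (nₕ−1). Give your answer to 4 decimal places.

3.3944

A: (99−1)·0.62² = 98·0.3844 = 37.6712
B: (30−1)·2.57² = 29·6.6049 = 191.5421
C: (56−1)·2.87² = 55·8.2369 = 453.0295
D: (66−1)·1.55² = 65·2.4025 = 156.1625
Numerator = 838.4053; denominator = Σ(nₕ−1) = 247.
s²ₚ = 838.4053/247 = 3.394353... → 3.3944.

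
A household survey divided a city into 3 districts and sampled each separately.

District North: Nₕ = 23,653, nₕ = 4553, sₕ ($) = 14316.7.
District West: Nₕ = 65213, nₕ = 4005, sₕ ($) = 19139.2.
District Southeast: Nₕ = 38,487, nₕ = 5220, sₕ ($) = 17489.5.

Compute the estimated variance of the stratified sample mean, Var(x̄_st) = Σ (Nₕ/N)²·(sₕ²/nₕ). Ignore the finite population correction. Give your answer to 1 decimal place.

N = 127353; Wₕ = Nₕ/N.
district North: (23653/127353)²·14316.7²/4553 = 1552.8958
district West: (65213/127353)²·19139.2²/4005 = 23982.5324
district Southeast: (38487/127353)²·17489.5²/5220 = 5351.7281
Sum = 30887.1563 → 30887.2.

30887.2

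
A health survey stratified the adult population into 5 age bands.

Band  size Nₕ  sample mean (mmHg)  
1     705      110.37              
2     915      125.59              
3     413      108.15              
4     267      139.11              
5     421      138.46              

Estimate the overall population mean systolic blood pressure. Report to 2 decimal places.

x̄_st = (Σ Nₕx̄ₕ) / (Σ Nₕ) = (705·110.37 + 915·125.59 + 413·108.15 + 267·139.11 + 421·138.46) / 2721
= 332825.68 / 2721 = 122.3174... → 122.32.

122.32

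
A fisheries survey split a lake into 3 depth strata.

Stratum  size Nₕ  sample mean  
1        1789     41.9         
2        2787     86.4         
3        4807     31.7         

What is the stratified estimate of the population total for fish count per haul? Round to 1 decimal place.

1: 1789·41.9 = 74959.1
2: 2787·86.4 = 240796.8
3: 4807·31.7 = 152381.9
τ̂ = Σ Nₕx̄ₕ = 468137.8.

468137.8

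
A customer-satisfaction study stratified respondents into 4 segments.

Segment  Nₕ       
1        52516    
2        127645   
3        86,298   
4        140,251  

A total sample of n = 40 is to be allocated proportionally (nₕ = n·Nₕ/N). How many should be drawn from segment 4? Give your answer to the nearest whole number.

Share of segment 4 = 140251/406710 = 0.34484.
Allocate 40 × 0.34484 = 13.794... → 14.

14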